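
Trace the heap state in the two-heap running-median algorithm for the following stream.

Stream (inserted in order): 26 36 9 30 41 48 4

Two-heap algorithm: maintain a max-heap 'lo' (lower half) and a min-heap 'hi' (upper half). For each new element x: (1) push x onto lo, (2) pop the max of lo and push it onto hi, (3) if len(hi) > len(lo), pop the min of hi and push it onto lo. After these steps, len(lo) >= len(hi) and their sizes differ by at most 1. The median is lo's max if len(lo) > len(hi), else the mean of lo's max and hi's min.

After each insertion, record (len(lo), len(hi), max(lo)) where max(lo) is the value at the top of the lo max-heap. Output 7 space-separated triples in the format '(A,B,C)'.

Step 1: insert 26 -> lo=[26] hi=[] -> (len(lo)=1, len(hi)=0, max(lo)=26)
Step 2: insert 36 -> lo=[26] hi=[36] -> (len(lo)=1, len(hi)=1, max(lo)=26)
Step 3: insert 9 -> lo=[9, 26] hi=[36] -> (len(lo)=2, len(hi)=1, max(lo)=26)
Step 4: insert 30 -> lo=[9, 26] hi=[30, 36] -> (len(lo)=2, len(hi)=2, max(lo)=26)
Step 5: insert 41 -> lo=[9, 26, 30] hi=[36, 41] -> (len(lo)=3, len(hi)=2, max(lo)=30)
Step 6: insert 48 -> lo=[9, 26, 30] hi=[36, 41, 48] -> (len(lo)=3, len(hi)=3, max(lo)=30)
Step 7: insert 4 -> lo=[4, 9, 26, 30] hi=[36, 41, 48] -> (len(lo)=4, len(hi)=3, max(lo)=30)

Answer: (1,0,26) (1,1,26) (2,1,26) (2,2,26) (3,2,30) (3,3,30) (4,3,30)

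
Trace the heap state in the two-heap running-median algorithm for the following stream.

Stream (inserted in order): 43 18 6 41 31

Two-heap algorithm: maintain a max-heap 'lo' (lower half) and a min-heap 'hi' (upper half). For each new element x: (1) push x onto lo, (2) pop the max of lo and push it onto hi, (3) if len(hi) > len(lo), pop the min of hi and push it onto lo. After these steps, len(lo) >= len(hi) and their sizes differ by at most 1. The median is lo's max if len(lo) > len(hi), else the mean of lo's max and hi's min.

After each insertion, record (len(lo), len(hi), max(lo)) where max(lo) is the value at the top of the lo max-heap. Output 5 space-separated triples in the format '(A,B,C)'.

Answer: (1,0,43) (1,1,18) (2,1,18) (2,2,18) (3,2,31)

Derivation:
Step 1: insert 43 -> lo=[43] hi=[] -> (len(lo)=1, len(hi)=0, max(lo)=43)
Step 2: insert 18 -> lo=[18] hi=[43] -> (len(lo)=1, len(hi)=1, max(lo)=18)
Step 3: insert 6 -> lo=[6, 18] hi=[43] -> (len(lo)=2, len(hi)=1, max(lo)=18)
Step 4: insert 41 -> lo=[6, 18] hi=[41, 43] -> (len(lo)=2, len(hi)=2, max(lo)=18)
Step 5: insert 31 -> lo=[6, 18, 31] hi=[41, 43] -> (len(lo)=3, len(hi)=2, max(lo)=31)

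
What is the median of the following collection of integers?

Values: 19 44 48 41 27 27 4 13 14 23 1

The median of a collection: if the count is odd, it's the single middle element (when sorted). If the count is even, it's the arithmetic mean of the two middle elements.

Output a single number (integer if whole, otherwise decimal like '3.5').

Step 1: insert 19 -> lo=[19] (size 1, max 19) hi=[] (size 0) -> median=19
Step 2: insert 44 -> lo=[19] (size 1, max 19) hi=[44] (size 1, min 44) -> median=31.5
Step 3: insert 48 -> lo=[19, 44] (size 2, max 44) hi=[48] (size 1, min 48) -> median=44
Step 4: insert 41 -> lo=[19, 41] (size 2, max 41) hi=[44, 48] (size 2, min 44) -> median=42.5
Step 5: insert 27 -> lo=[19, 27, 41] (size 3, max 41) hi=[44, 48] (size 2, min 44) -> median=41
Step 6: insert 27 -> lo=[19, 27, 27] (size 3, max 27) hi=[41, 44, 48] (size 3, min 41) -> median=34
Step 7: insert 4 -> lo=[4, 19, 27, 27] (size 4, max 27) hi=[41, 44, 48] (size 3, min 41) -> median=27
Step 8: insert 13 -> lo=[4, 13, 19, 27] (size 4, max 27) hi=[27, 41, 44, 48] (size 4, min 27) -> median=27
Step 9: insert 14 -> lo=[4, 13, 14, 19, 27] (size 5, max 27) hi=[27, 41, 44, 48] (size 4, min 27) -> median=27
Step 10: insert 23 -> lo=[4, 13, 14, 19, 23] (size 5, max 23) hi=[27, 27, 41, 44, 48] (size 5, min 27) -> median=25
Step 11: insert 1 -> lo=[1, 4, 13, 14, 19, 23] (size 6, max 23) hi=[27, 27, 41, 44, 48] (size 5, min 27) -> median=23

Answer: 23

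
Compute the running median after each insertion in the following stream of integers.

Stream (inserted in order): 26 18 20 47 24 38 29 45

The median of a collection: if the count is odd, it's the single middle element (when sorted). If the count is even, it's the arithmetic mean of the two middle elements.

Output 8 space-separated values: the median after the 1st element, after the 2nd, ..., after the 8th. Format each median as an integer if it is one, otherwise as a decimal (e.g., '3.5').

Answer: 26 22 20 23 24 25 26 27.5

Derivation:
Step 1: insert 26 -> lo=[26] (size 1, max 26) hi=[] (size 0) -> median=26
Step 2: insert 18 -> lo=[18] (size 1, max 18) hi=[26] (size 1, min 26) -> median=22
Step 3: insert 20 -> lo=[18, 20] (size 2, max 20) hi=[26] (size 1, min 26) -> median=20
Step 4: insert 47 -> lo=[18, 20] (size 2, max 20) hi=[26, 47] (size 2, min 26) -> median=23
Step 5: insert 24 -> lo=[18, 20, 24] (size 3, max 24) hi=[26, 47] (size 2, min 26) -> median=24
Step 6: insert 38 -> lo=[18, 20, 24] (size 3, max 24) hi=[26, 38, 47] (size 3, min 26) -> median=25
Step 7: insert 29 -> lo=[18, 20, 24, 26] (size 4, max 26) hi=[29, 38, 47] (size 3, min 29) -> median=26
Step 8: insert 45 -> lo=[18, 20, 24, 26] (size 4, max 26) hi=[29, 38, 45, 47] (size 4, min 29) -> median=27.5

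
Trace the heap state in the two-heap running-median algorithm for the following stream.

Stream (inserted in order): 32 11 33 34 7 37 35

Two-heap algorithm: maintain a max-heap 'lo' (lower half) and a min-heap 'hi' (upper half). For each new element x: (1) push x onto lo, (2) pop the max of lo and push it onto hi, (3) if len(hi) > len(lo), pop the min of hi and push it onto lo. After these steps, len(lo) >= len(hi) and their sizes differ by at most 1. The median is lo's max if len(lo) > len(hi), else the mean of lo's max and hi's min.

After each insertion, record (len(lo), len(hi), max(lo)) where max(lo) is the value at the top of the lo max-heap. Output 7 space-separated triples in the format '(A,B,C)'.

Answer: (1,0,32) (1,1,11) (2,1,32) (2,2,32) (3,2,32) (3,3,32) (4,3,33)

Derivation:
Step 1: insert 32 -> lo=[32] hi=[] -> (len(lo)=1, len(hi)=0, max(lo)=32)
Step 2: insert 11 -> lo=[11] hi=[32] -> (len(lo)=1, len(hi)=1, max(lo)=11)
Step 3: insert 33 -> lo=[11, 32] hi=[33] -> (len(lo)=2, len(hi)=1, max(lo)=32)
Step 4: insert 34 -> lo=[11, 32] hi=[33, 34] -> (len(lo)=2, len(hi)=2, max(lo)=32)
Step 5: insert 7 -> lo=[7, 11, 32] hi=[33, 34] -> (len(lo)=3, len(hi)=2, max(lo)=32)
Step 6: insert 37 -> lo=[7, 11, 32] hi=[33, 34, 37] -> (len(lo)=3, len(hi)=3, max(lo)=32)
Step 7: insert 35 -> lo=[7, 11, 32, 33] hi=[34, 35, 37] -> (len(lo)=4, len(hi)=3, max(lo)=33)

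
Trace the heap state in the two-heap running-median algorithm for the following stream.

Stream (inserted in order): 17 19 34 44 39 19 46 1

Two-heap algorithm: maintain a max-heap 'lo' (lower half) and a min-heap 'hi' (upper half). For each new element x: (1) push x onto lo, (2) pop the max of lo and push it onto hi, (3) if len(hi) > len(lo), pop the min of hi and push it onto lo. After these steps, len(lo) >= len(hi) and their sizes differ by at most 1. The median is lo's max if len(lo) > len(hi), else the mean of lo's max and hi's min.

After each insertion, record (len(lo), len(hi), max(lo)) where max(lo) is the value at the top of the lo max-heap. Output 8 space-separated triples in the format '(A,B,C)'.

Step 1: insert 17 -> lo=[17] hi=[] -> (len(lo)=1, len(hi)=0, max(lo)=17)
Step 2: insert 19 -> lo=[17] hi=[19] -> (len(lo)=1, len(hi)=1, max(lo)=17)
Step 3: insert 34 -> lo=[17, 19] hi=[34] -> (len(lo)=2, len(hi)=1, max(lo)=19)
Step 4: insert 44 -> lo=[17, 19] hi=[34, 44] -> (len(lo)=2, len(hi)=2, max(lo)=19)
Step 5: insert 39 -> lo=[17, 19, 34] hi=[39, 44] -> (len(lo)=3, len(hi)=2, max(lo)=34)
Step 6: insert 19 -> lo=[17, 19, 19] hi=[34, 39, 44] -> (len(lo)=3, len(hi)=3, max(lo)=19)
Step 7: insert 46 -> lo=[17, 19, 19, 34] hi=[39, 44, 46] -> (len(lo)=4, len(hi)=3, max(lo)=34)
Step 8: insert 1 -> lo=[1, 17, 19, 19] hi=[34, 39, 44, 46] -> (len(lo)=4, len(hi)=4, max(lo)=19)

Answer: (1,0,17) (1,1,17) (2,1,19) (2,2,19) (3,2,34) (3,3,19) (4,3,34) (4,4,19)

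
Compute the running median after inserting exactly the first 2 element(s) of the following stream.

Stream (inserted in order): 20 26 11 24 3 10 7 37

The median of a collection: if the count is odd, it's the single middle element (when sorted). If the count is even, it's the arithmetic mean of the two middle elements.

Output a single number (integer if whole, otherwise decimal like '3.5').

Step 1: insert 20 -> lo=[20] (size 1, max 20) hi=[] (size 0) -> median=20
Step 2: insert 26 -> lo=[20] (size 1, max 20) hi=[26] (size 1, min 26) -> median=23

Answer: 23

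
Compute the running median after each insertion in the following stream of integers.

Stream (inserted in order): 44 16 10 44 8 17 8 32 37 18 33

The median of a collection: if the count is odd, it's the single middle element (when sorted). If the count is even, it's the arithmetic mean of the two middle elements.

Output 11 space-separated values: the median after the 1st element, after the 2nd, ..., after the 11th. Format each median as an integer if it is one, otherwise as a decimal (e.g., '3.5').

Step 1: insert 44 -> lo=[44] (size 1, max 44) hi=[] (size 0) -> median=44
Step 2: insert 16 -> lo=[16] (size 1, max 16) hi=[44] (size 1, min 44) -> median=30
Step 3: insert 10 -> lo=[10, 16] (size 2, max 16) hi=[44] (size 1, min 44) -> median=16
Step 4: insert 44 -> lo=[10, 16] (size 2, max 16) hi=[44, 44] (size 2, min 44) -> median=30
Step 5: insert 8 -> lo=[8, 10, 16] (size 3, max 16) hi=[44, 44] (size 2, min 44) -> median=16
Step 6: insert 17 -> lo=[8, 10, 16] (size 3, max 16) hi=[17, 44, 44] (size 3, min 17) -> median=16.5
Step 7: insert 8 -> lo=[8, 8, 10, 16] (size 4, max 16) hi=[17, 44, 44] (size 3, min 17) -> median=16
Step 8: insert 32 -> lo=[8, 8, 10, 16] (size 4, max 16) hi=[17, 32, 44, 44] (size 4, min 17) -> median=16.5
Step 9: insert 37 -> lo=[8, 8, 10, 16, 17] (size 5, max 17) hi=[32, 37, 44, 44] (size 4, min 32) -> median=17
Step 10: insert 18 -> lo=[8, 8, 10, 16, 17] (size 5, max 17) hi=[18, 32, 37, 44, 44] (size 5, min 18) -> median=17.5
Step 11: insert 33 -> lo=[8, 8, 10, 16, 17, 18] (size 6, max 18) hi=[32, 33, 37, 44, 44] (size 5, min 32) -> median=18

Answer: 44 30 16 30 16 16.5 16 16.5 17 17.5 18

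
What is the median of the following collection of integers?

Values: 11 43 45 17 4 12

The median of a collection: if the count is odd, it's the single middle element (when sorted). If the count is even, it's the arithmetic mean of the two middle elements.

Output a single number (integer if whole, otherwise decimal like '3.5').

Step 1: insert 11 -> lo=[11] (size 1, max 11) hi=[] (size 0) -> median=11
Step 2: insert 43 -> lo=[11] (size 1, max 11) hi=[43] (size 1, min 43) -> median=27
Step 3: insert 45 -> lo=[11, 43] (size 2, max 43) hi=[45] (size 1, min 45) -> median=43
Step 4: insert 17 -> lo=[11, 17] (size 2, max 17) hi=[43, 45] (size 2, min 43) -> median=30
Step 5: insert 4 -> lo=[4, 11, 17] (size 3, max 17) hi=[43, 45] (size 2, min 43) -> median=17
Step 6: insert 12 -> lo=[4, 11, 12] (size 3, max 12) hi=[17, 43, 45] (size 3, min 17) -> median=14.5

Answer: 14.5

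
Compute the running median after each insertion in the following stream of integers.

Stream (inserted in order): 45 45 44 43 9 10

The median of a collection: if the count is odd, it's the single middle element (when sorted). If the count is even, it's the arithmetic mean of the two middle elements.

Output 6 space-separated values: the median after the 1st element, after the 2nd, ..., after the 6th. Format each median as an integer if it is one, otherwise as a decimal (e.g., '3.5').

Answer: 45 45 45 44.5 44 43.5

Derivation:
Step 1: insert 45 -> lo=[45] (size 1, max 45) hi=[] (size 0) -> median=45
Step 2: insert 45 -> lo=[45] (size 1, max 45) hi=[45] (size 1, min 45) -> median=45
Step 3: insert 44 -> lo=[44, 45] (size 2, max 45) hi=[45] (size 1, min 45) -> median=45
Step 4: insert 43 -> lo=[43, 44] (size 2, max 44) hi=[45, 45] (size 2, min 45) -> median=44.5
Step 5: insert 9 -> lo=[9, 43, 44] (size 3, max 44) hi=[45, 45] (size 2, min 45) -> median=44
Step 6: insert 10 -> lo=[9, 10, 43] (size 3, max 43) hi=[44, 45, 45] (size 3, min 44) -> median=43.5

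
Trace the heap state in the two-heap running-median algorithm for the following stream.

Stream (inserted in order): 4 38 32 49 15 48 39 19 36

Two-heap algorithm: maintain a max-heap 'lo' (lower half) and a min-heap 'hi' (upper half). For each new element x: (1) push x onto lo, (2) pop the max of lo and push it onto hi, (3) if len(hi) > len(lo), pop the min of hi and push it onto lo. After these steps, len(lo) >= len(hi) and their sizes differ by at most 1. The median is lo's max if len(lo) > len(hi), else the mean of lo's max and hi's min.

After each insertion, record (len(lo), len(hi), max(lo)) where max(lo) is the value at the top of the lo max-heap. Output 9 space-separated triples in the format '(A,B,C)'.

Step 1: insert 4 -> lo=[4] hi=[] -> (len(lo)=1, len(hi)=0, max(lo)=4)
Step 2: insert 38 -> lo=[4] hi=[38] -> (len(lo)=1, len(hi)=1, max(lo)=4)
Step 3: insert 32 -> lo=[4, 32] hi=[38] -> (len(lo)=2, len(hi)=1, max(lo)=32)
Step 4: insert 49 -> lo=[4, 32] hi=[38, 49] -> (len(lo)=2, len(hi)=2, max(lo)=32)
Step 5: insert 15 -> lo=[4, 15, 32] hi=[38, 49] -> (len(lo)=3, len(hi)=2, max(lo)=32)
Step 6: insert 48 -> lo=[4, 15, 32] hi=[38, 48, 49] -> (len(lo)=3, len(hi)=3, max(lo)=32)
Step 7: insert 39 -> lo=[4, 15, 32, 38] hi=[39, 48, 49] -> (len(lo)=4, len(hi)=3, max(lo)=38)
Step 8: insert 19 -> lo=[4, 15, 19, 32] hi=[38, 39, 48, 49] -> (len(lo)=4, len(hi)=4, max(lo)=32)
Step 9: insert 36 -> lo=[4, 15, 19, 32, 36] hi=[38, 39, 48, 49] -> (len(lo)=5, len(hi)=4, max(lo)=36)

Answer: (1,0,4) (1,1,4) (2,1,32) (2,2,32) (3,2,32) (3,3,32) (4,3,38) (4,4,32) (5,4,36)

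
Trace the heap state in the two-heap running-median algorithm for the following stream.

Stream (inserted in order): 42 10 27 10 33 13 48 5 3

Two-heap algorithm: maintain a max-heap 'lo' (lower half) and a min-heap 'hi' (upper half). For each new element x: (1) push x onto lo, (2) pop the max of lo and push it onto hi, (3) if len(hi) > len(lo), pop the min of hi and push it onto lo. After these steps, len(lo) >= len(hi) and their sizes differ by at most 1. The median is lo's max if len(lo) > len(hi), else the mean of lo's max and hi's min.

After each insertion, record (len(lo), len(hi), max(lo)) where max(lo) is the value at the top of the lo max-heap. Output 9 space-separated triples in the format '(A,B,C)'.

Answer: (1,0,42) (1,1,10) (2,1,27) (2,2,10) (3,2,27) (3,3,13) (4,3,27) (4,4,13) (5,4,13)

Derivation:
Step 1: insert 42 -> lo=[42] hi=[] -> (len(lo)=1, len(hi)=0, max(lo)=42)
Step 2: insert 10 -> lo=[10] hi=[42] -> (len(lo)=1, len(hi)=1, max(lo)=10)
Step 3: insert 27 -> lo=[10, 27] hi=[42] -> (len(lo)=2, len(hi)=1, max(lo)=27)
Step 4: insert 10 -> lo=[10, 10] hi=[27, 42] -> (len(lo)=2, len(hi)=2, max(lo)=10)
Step 5: insert 33 -> lo=[10, 10, 27] hi=[33, 42] -> (len(lo)=3, len(hi)=2, max(lo)=27)
Step 6: insert 13 -> lo=[10, 10, 13] hi=[27, 33, 42] -> (len(lo)=3, len(hi)=3, max(lo)=13)
Step 7: insert 48 -> lo=[10, 10, 13, 27] hi=[33, 42, 48] -> (len(lo)=4, len(hi)=3, max(lo)=27)
Step 8: insert 5 -> lo=[5, 10, 10, 13] hi=[27, 33, 42, 48] -> (len(lo)=4, len(hi)=4, max(lo)=13)
Step 9: insert 3 -> lo=[3, 5, 10, 10, 13] hi=[27, 33, 42, 48] -> (len(lo)=5, len(hi)=4, max(lo)=13)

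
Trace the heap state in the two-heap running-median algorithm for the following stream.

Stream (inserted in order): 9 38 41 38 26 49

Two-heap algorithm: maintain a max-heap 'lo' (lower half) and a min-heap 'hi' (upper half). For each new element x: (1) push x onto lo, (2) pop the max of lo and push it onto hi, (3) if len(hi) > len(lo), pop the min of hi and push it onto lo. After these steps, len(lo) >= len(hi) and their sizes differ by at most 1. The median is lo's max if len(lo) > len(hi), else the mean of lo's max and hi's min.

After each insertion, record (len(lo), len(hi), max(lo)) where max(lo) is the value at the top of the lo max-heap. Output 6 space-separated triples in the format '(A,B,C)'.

Step 1: insert 9 -> lo=[9] hi=[] -> (len(lo)=1, len(hi)=0, max(lo)=9)
Step 2: insert 38 -> lo=[9] hi=[38] -> (len(lo)=1, len(hi)=1, max(lo)=9)
Step 3: insert 41 -> lo=[9, 38] hi=[41] -> (len(lo)=2, len(hi)=1, max(lo)=38)
Step 4: insert 38 -> lo=[9, 38] hi=[38, 41] -> (len(lo)=2, len(hi)=2, max(lo)=38)
Step 5: insert 26 -> lo=[9, 26, 38] hi=[38, 41] -> (len(lo)=3, len(hi)=2, max(lo)=38)
Step 6: insert 49 -> lo=[9, 26, 38] hi=[38, 41, 49] -> (len(lo)=3, len(hi)=3, max(lo)=38)

Answer: (1,0,9) (1,1,9) (2,1,38) (2,2,38) (3,2,38) (3,3,38)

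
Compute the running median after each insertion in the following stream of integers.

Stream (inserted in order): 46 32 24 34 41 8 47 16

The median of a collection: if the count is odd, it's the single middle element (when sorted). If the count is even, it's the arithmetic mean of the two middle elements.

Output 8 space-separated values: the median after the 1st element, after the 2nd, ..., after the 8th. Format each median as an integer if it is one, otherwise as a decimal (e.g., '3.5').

Answer: 46 39 32 33 34 33 34 33

Derivation:
Step 1: insert 46 -> lo=[46] (size 1, max 46) hi=[] (size 0) -> median=46
Step 2: insert 32 -> lo=[32] (size 1, max 32) hi=[46] (size 1, min 46) -> median=39
Step 3: insert 24 -> lo=[24, 32] (size 2, max 32) hi=[46] (size 1, min 46) -> median=32
Step 4: insert 34 -> lo=[24, 32] (size 2, max 32) hi=[34, 46] (size 2, min 34) -> median=33
Step 5: insert 41 -> lo=[24, 32, 34] (size 3, max 34) hi=[41, 46] (size 2, min 41) -> median=34
Step 6: insert 8 -> lo=[8, 24, 32] (size 3, max 32) hi=[34, 41, 46] (size 3, min 34) -> median=33
Step 7: insert 47 -> lo=[8, 24, 32, 34] (size 4, max 34) hi=[41, 46, 47] (size 3, min 41) -> median=34
Step 8: insert 16 -> lo=[8, 16, 24, 32] (size 4, max 32) hi=[34, 41, 46, 47] (size 4, min 34) -> median=33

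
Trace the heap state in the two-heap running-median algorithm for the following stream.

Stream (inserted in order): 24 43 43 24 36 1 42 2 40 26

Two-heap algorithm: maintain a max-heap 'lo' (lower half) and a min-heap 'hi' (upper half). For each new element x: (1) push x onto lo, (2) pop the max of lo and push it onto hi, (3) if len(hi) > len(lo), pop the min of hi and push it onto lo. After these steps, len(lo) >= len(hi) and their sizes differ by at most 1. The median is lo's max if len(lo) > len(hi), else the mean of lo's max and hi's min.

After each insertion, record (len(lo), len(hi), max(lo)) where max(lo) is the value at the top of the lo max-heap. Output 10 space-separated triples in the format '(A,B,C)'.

Answer: (1,0,24) (1,1,24) (2,1,43) (2,2,24) (3,2,36) (3,3,24) (4,3,36) (4,4,24) (5,4,36) (5,5,26)

Derivation:
Step 1: insert 24 -> lo=[24] hi=[] -> (len(lo)=1, len(hi)=0, max(lo)=24)
Step 2: insert 43 -> lo=[24] hi=[43] -> (len(lo)=1, len(hi)=1, max(lo)=24)
Step 3: insert 43 -> lo=[24, 43] hi=[43] -> (len(lo)=2, len(hi)=1, max(lo)=43)
Step 4: insert 24 -> lo=[24, 24] hi=[43, 43] -> (len(lo)=2, len(hi)=2, max(lo)=24)
Step 5: insert 36 -> lo=[24, 24, 36] hi=[43, 43] -> (len(lo)=3, len(hi)=2, max(lo)=36)
Step 6: insert 1 -> lo=[1, 24, 24] hi=[36, 43, 43] -> (len(lo)=3, len(hi)=3, max(lo)=24)
Step 7: insert 42 -> lo=[1, 24, 24, 36] hi=[42, 43, 43] -> (len(lo)=4, len(hi)=3, max(lo)=36)
Step 8: insert 2 -> lo=[1, 2, 24, 24] hi=[36, 42, 43, 43] -> (len(lo)=4, len(hi)=4, max(lo)=24)
Step 9: insert 40 -> lo=[1, 2, 24, 24, 36] hi=[40, 42, 43, 43] -> (len(lo)=5, len(hi)=4, max(lo)=36)
Step 10: insert 26 -> lo=[1, 2, 24, 24, 26] hi=[36, 40, 42, 43, 43] -> (len(lo)=5, len(hi)=5, max(lo)=26)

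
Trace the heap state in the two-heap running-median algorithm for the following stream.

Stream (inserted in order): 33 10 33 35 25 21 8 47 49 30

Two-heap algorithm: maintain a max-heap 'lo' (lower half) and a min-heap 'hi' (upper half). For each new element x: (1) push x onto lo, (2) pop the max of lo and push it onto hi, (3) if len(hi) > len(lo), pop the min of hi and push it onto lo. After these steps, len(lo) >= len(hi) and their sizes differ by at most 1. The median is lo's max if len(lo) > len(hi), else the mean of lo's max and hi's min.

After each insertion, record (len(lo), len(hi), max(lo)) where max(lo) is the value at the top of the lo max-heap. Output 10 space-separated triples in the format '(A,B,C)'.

Answer: (1,0,33) (1,1,10) (2,1,33) (2,2,33) (3,2,33) (3,3,25) (4,3,25) (4,4,25) (5,4,33) (5,5,30)

Derivation:
Step 1: insert 33 -> lo=[33] hi=[] -> (len(lo)=1, len(hi)=0, max(lo)=33)
Step 2: insert 10 -> lo=[10] hi=[33] -> (len(lo)=1, len(hi)=1, max(lo)=10)
Step 3: insert 33 -> lo=[10, 33] hi=[33] -> (len(lo)=2, len(hi)=1, max(lo)=33)
Step 4: insert 35 -> lo=[10, 33] hi=[33, 35] -> (len(lo)=2, len(hi)=2, max(lo)=33)
Step 5: insert 25 -> lo=[10, 25, 33] hi=[33, 35] -> (len(lo)=3, len(hi)=2, max(lo)=33)
Step 6: insert 21 -> lo=[10, 21, 25] hi=[33, 33, 35] -> (len(lo)=3, len(hi)=3, max(lo)=25)
Step 7: insert 8 -> lo=[8, 10, 21, 25] hi=[33, 33, 35] -> (len(lo)=4, len(hi)=3, max(lo)=25)
Step 8: insert 47 -> lo=[8, 10, 21, 25] hi=[33, 33, 35, 47] -> (len(lo)=4, len(hi)=4, max(lo)=25)
Step 9: insert 49 -> lo=[8, 10, 21, 25, 33] hi=[33, 35, 47, 49] -> (len(lo)=5, len(hi)=4, max(lo)=33)
Step 10: insert 30 -> lo=[8, 10, 21, 25, 30] hi=[33, 33, 35, 47, 49] -> (len(lo)=5, len(hi)=5, max(lo)=30)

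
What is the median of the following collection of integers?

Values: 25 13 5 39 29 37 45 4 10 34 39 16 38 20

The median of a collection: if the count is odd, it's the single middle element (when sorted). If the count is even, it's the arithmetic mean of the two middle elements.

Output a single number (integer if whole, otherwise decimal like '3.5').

Step 1: insert 25 -> lo=[25] (size 1, max 25) hi=[] (size 0) -> median=25
Step 2: insert 13 -> lo=[13] (size 1, max 13) hi=[25] (size 1, min 25) -> median=19
Step 3: insert 5 -> lo=[5, 13] (size 2, max 13) hi=[25] (size 1, min 25) -> median=13
Step 4: insert 39 -> lo=[5, 13] (size 2, max 13) hi=[25, 39] (size 2, min 25) -> median=19
Step 5: insert 29 -> lo=[5, 13, 25] (size 3, max 25) hi=[29, 39] (size 2, min 29) -> median=25
Step 6: insert 37 -> lo=[5, 13, 25] (size 3, max 25) hi=[29, 37, 39] (size 3, min 29) -> median=27
Step 7: insert 45 -> lo=[5, 13, 25, 29] (size 4, max 29) hi=[37, 39, 45] (size 3, min 37) -> median=29
Step 8: insert 4 -> lo=[4, 5, 13, 25] (size 4, max 25) hi=[29, 37, 39, 45] (size 4, min 29) -> median=27
Step 9: insert 10 -> lo=[4, 5, 10, 13, 25] (size 5, max 25) hi=[29, 37, 39, 45] (size 4, min 29) -> median=25
Step 10: insert 34 -> lo=[4, 5, 10, 13, 25] (size 5, max 25) hi=[29, 34, 37, 39, 45] (size 5, min 29) -> median=27
Step 11: insert 39 -> lo=[4, 5, 10, 13, 25, 29] (size 6, max 29) hi=[34, 37, 39, 39, 45] (size 5, min 34) -> median=29
Step 12: insert 16 -> lo=[4, 5, 10, 13, 16, 25] (size 6, max 25) hi=[29, 34, 37, 39, 39, 45] (size 6, min 29) -> median=27
Step 13: insert 38 -> lo=[4, 5, 10, 13, 16, 25, 29] (size 7, max 29) hi=[34, 37, 38, 39, 39, 45] (size 6, min 34) -> median=29
Step 14: insert 20 -> lo=[4, 5, 10, 13, 16, 20, 25] (size 7, max 25) hi=[29, 34, 37, 38, 39, 39, 45] (size 7, min 29) -> median=27

Answer: 27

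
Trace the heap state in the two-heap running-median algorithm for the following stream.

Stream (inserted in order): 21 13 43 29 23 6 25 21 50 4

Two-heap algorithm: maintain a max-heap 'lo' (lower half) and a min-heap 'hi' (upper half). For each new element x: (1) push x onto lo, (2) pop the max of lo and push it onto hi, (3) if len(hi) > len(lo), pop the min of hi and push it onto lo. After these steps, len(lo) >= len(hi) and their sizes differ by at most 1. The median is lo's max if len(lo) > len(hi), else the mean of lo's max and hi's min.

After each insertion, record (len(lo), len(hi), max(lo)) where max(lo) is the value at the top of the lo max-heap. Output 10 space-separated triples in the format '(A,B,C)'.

Answer: (1,0,21) (1,1,13) (2,1,21) (2,2,21) (3,2,23) (3,3,21) (4,3,23) (4,4,21) (5,4,23) (5,5,21)

Derivation:
Step 1: insert 21 -> lo=[21] hi=[] -> (len(lo)=1, len(hi)=0, max(lo)=21)
Step 2: insert 13 -> lo=[13] hi=[21] -> (len(lo)=1, len(hi)=1, max(lo)=13)
Step 3: insert 43 -> lo=[13, 21] hi=[43] -> (len(lo)=2, len(hi)=1, max(lo)=21)
Step 4: insert 29 -> lo=[13, 21] hi=[29, 43] -> (len(lo)=2, len(hi)=2, max(lo)=21)
Step 5: insert 23 -> lo=[13, 21, 23] hi=[29, 43] -> (len(lo)=3, len(hi)=2, max(lo)=23)
Step 6: insert 6 -> lo=[6, 13, 21] hi=[23, 29, 43] -> (len(lo)=3, len(hi)=3, max(lo)=21)
Step 7: insert 25 -> lo=[6, 13, 21, 23] hi=[25, 29, 43] -> (len(lo)=4, len(hi)=3, max(lo)=23)
Step 8: insert 21 -> lo=[6, 13, 21, 21] hi=[23, 25, 29, 43] -> (len(lo)=4, len(hi)=4, max(lo)=21)
Step 9: insert 50 -> lo=[6, 13, 21, 21, 23] hi=[25, 29, 43, 50] -> (len(lo)=5, len(hi)=4, max(lo)=23)
Step 10: insert 4 -> lo=[4, 6, 13, 21, 21] hi=[23, 25, 29, 43, 50] -> (len(lo)=5, len(hi)=5, max(lo)=21)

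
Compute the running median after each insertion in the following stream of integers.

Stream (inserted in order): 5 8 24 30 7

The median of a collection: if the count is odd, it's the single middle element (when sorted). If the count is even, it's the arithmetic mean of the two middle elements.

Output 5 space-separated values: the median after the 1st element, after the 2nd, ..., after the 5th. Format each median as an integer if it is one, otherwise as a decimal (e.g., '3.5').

Step 1: insert 5 -> lo=[5] (size 1, max 5) hi=[] (size 0) -> median=5
Step 2: insert 8 -> lo=[5] (size 1, max 5) hi=[8] (size 1, min 8) -> median=6.5
Step 3: insert 24 -> lo=[5, 8] (size 2, max 8) hi=[24] (size 1, min 24) -> median=8
Step 4: insert 30 -> lo=[5, 8] (size 2, max 8) hi=[24, 30] (size 2, min 24) -> median=16
Step 5: insert 7 -> lo=[5, 7, 8] (size 3, max 8) hi=[24, 30] (size 2, min 24) -> median=8

Answer: 5 6.5 8 16 8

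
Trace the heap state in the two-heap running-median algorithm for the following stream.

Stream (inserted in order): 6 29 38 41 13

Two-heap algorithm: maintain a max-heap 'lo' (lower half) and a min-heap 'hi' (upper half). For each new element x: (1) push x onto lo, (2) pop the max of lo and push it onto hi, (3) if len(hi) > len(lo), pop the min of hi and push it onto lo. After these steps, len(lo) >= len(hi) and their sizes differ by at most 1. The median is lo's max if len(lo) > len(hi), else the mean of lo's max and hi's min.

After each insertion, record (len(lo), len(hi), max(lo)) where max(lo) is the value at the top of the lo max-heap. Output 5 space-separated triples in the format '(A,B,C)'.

Answer: (1,0,6) (1,1,6) (2,1,29) (2,2,29) (3,2,29)

Derivation:
Step 1: insert 6 -> lo=[6] hi=[] -> (len(lo)=1, len(hi)=0, max(lo)=6)
Step 2: insert 29 -> lo=[6] hi=[29] -> (len(lo)=1, len(hi)=1, max(lo)=6)
Step 3: insert 38 -> lo=[6, 29] hi=[38] -> (len(lo)=2, len(hi)=1, max(lo)=29)
Step 4: insert 41 -> lo=[6, 29] hi=[38, 41] -> (len(lo)=2, len(hi)=2, max(lo)=29)
Step 5: insert 13 -> lo=[6, 13, 29] hi=[38, 41] -> (len(lo)=3, len(hi)=2, max(lo)=29)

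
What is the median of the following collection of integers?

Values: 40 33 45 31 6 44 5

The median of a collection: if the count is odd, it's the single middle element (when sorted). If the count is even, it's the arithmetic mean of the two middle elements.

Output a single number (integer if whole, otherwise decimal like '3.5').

Step 1: insert 40 -> lo=[40] (size 1, max 40) hi=[] (size 0) -> median=40
Step 2: insert 33 -> lo=[33] (size 1, max 33) hi=[40] (size 1, min 40) -> median=36.5
Step 3: insert 45 -> lo=[33, 40] (size 2, max 40) hi=[45] (size 1, min 45) -> median=40
Step 4: insert 31 -> lo=[31, 33] (size 2, max 33) hi=[40, 45] (size 2, min 40) -> median=36.5
Step 5: insert 6 -> lo=[6, 31, 33] (size 3, max 33) hi=[40, 45] (size 2, min 40) -> median=33
Step 6: insert 44 -> lo=[6, 31, 33] (size 3, max 33) hi=[40, 44, 45] (size 3, min 40) -> median=36.5
Step 7: insert 5 -> lo=[5, 6, 31, 33] (size 4, max 33) hi=[40, 44, 45] (size 3, min 40) -> median=33

Answer: 33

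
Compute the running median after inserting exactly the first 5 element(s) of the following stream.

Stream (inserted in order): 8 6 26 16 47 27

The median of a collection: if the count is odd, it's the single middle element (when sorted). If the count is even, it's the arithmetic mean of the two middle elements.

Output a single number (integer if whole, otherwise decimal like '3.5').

Step 1: insert 8 -> lo=[8] (size 1, max 8) hi=[] (size 0) -> median=8
Step 2: insert 6 -> lo=[6] (size 1, max 6) hi=[8] (size 1, min 8) -> median=7
Step 3: insert 26 -> lo=[6, 8] (size 2, max 8) hi=[26] (size 1, min 26) -> median=8
Step 4: insert 16 -> lo=[6, 8] (size 2, max 8) hi=[16, 26] (size 2, min 16) -> median=12
Step 5: insert 47 -> lo=[6, 8, 16] (size 3, max 16) hi=[26, 47] (size 2, min 26) -> median=16

Answer: 16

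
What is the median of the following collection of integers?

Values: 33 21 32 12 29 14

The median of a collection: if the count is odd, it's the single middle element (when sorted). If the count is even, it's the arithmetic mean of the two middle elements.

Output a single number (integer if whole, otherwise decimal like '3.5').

Answer: 25

Derivation:
Step 1: insert 33 -> lo=[33] (size 1, max 33) hi=[] (size 0) -> median=33
Step 2: insert 21 -> lo=[21] (size 1, max 21) hi=[33] (size 1, min 33) -> median=27
Step 3: insert 32 -> lo=[21, 32] (size 2, max 32) hi=[33] (size 1, min 33) -> median=32
Step 4: insert 12 -> lo=[12, 21] (size 2, max 21) hi=[32, 33] (size 2, min 32) -> median=26.5
Step 5: insert 29 -> lo=[12, 21, 29] (size 3, max 29) hi=[32, 33] (size 2, min 32) -> median=29
Step 6: insert 14 -> lo=[12, 14, 21] (size 3, max 21) hi=[29, 32, 33] (size 3, min 29) -> median=25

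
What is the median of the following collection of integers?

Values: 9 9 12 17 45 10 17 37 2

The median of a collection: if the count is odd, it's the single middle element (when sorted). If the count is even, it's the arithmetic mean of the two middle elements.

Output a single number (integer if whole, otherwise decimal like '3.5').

Step 1: insert 9 -> lo=[9] (size 1, max 9) hi=[] (size 0) -> median=9
Step 2: insert 9 -> lo=[9] (size 1, max 9) hi=[9] (size 1, min 9) -> median=9
Step 3: insert 12 -> lo=[9, 9] (size 2, max 9) hi=[12] (size 1, min 12) -> median=9
Step 4: insert 17 -> lo=[9, 9] (size 2, max 9) hi=[12, 17] (size 2, min 12) -> median=10.5
Step 5: insert 45 -> lo=[9, 9, 12] (size 3, max 12) hi=[17, 45] (size 2, min 17) -> median=12
Step 6: insert 10 -> lo=[9, 9, 10] (size 3, max 10) hi=[12, 17, 45] (size 3, min 12) -> median=11
Step 7: insert 17 -> lo=[9, 9, 10, 12] (size 4, max 12) hi=[17, 17, 45] (size 3, min 17) -> median=12
Step 8: insert 37 -> lo=[9, 9, 10, 12] (size 4, max 12) hi=[17, 17, 37, 45] (size 4, min 17) -> median=14.5
Step 9: insert 2 -> lo=[2, 9, 9, 10, 12] (size 5, max 12) hi=[17, 17, 37, 45] (size 4, min 17) -> median=12

Answer: 12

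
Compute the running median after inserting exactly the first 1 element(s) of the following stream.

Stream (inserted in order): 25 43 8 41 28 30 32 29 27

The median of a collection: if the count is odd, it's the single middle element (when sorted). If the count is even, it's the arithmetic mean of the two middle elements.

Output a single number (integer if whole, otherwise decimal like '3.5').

Step 1: insert 25 -> lo=[25] (size 1, max 25) hi=[] (size 0) -> median=25

Answer: 25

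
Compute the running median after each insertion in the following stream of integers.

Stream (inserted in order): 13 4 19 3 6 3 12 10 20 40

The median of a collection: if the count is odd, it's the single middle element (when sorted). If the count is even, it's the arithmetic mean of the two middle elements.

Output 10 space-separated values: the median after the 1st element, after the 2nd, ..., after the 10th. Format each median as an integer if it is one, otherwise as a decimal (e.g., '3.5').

Answer: 13 8.5 13 8.5 6 5 6 8 10 11

Derivation:
Step 1: insert 13 -> lo=[13] (size 1, max 13) hi=[] (size 0) -> median=13
Step 2: insert 4 -> lo=[4] (size 1, max 4) hi=[13] (size 1, min 13) -> median=8.5
Step 3: insert 19 -> lo=[4, 13] (size 2, max 13) hi=[19] (size 1, min 19) -> median=13
Step 4: insert 3 -> lo=[3, 4] (size 2, max 4) hi=[13, 19] (size 2, min 13) -> median=8.5
Step 5: insert 6 -> lo=[3, 4, 6] (size 3, max 6) hi=[13, 19] (size 2, min 13) -> median=6
Step 6: insert 3 -> lo=[3, 3, 4] (size 3, max 4) hi=[6, 13, 19] (size 3, min 6) -> median=5
Step 7: insert 12 -> lo=[3, 3, 4, 6] (size 4, max 6) hi=[12, 13, 19] (size 3, min 12) -> median=6
Step 8: insert 10 -> lo=[3, 3, 4, 6] (size 4, max 6) hi=[10, 12, 13, 19] (size 4, min 10) -> median=8
Step 9: insert 20 -> lo=[3, 3, 4, 6, 10] (size 5, max 10) hi=[12, 13, 19, 20] (size 4, min 12) -> median=10
Step 10: insert 40 -> lo=[3, 3, 4, 6, 10] (size 5, max 10) hi=[12, 13, 19, 20, 40] (size 5, min 12) -> median=11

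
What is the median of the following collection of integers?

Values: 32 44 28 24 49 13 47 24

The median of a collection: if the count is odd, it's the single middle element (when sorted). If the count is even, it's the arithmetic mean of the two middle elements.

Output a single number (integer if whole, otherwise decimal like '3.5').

Answer: 30

Derivation:
Step 1: insert 32 -> lo=[32] (size 1, max 32) hi=[] (size 0) -> median=32
Step 2: insert 44 -> lo=[32] (size 1, max 32) hi=[44] (size 1, min 44) -> median=38
Step 3: insert 28 -> lo=[28, 32] (size 2, max 32) hi=[44] (size 1, min 44) -> median=32
Step 4: insert 24 -> lo=[24, 28] (size 2, max 28) hi=[32, 44] (size 2, min 32) -> median=30
Step 5: insert 49 -> lo=[24, 28, 32] (size 3, max 32) hi=[44, 49] (size 2, min 44) -> median=32
Step 6: insert 13 -> lo=[13, 24, 28] (size 3, max 28) hi=[32, 44, 49] (size 3, min 32) -> median=30
Step 7: insert 47 -> lo=[13, 24, 28, 32] (size 4, max 32) hi=[44, 47, 49] (size 3, min 44) -> median=32
Step 8: insert 24 -> lo=[13, 24, 24, 28] (size 4, max 28) hi=[32, 44, 47, 49] (size 4, min 32) -> median=30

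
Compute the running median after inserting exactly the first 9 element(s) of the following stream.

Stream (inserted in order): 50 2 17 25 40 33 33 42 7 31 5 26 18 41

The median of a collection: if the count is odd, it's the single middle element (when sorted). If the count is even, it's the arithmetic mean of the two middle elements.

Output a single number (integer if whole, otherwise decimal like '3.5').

Answer: 33

Derivation:
Step 1: insert 50 -> lo=[50] (size 1, max 50) hi=[] (size 0) -> median=50
Step 2: insert 2 -> lo=[2] (size 1, max 2) hi=[50] (size 1, min 50) -> median=26
Step 3: insert 17 -> lo=[2, 17] (size 2, max 17) hi=[50] (size 1, min 50) -> median=17
Step 4: insert 25 -> lo=[2, 17] (size 2, max 17) hi=[25, 50] (size 2, min 25) -> median=21
Step 5: insert 40 -> lo=[2, 17, 25] (size 3, max 25) hi=[40, 50] (size 2, min 40) -> median=25
Step 6: insert 33 -> lo=[2, 17, 25] (size 3, max 25) hi=[33, 40, 50] (size 3, min 33) -> median=29
Step 7: insert 33 -> lo=[2, 17, 25, 33] (size 4, max 33) hi=[33, 40, 50] (size 3, min 33) -> median=33
Step 8: insert 42 -> lo=[2, 17, 25, 33] (size 4, max 33) hi=[33, 40, 42, 50] (size 4, min 33) -> median=33
Step 9: insert 7 -> lo=[2, 7, 17, 25, 33] (size 5, max 33) hi=[33, 40, 42, 50] (size 4, min 33) -> median=33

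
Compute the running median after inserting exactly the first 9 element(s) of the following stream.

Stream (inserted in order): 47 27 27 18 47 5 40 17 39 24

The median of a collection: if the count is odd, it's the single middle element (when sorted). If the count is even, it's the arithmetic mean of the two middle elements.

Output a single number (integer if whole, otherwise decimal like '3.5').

Step 1: insert 47 -> lo=[47] (size 1, max 47) hi=[] (size 0) -> median=47
Step 2: insert 27 -> lo=[27] (size 1, max 27) hi=[47] (size 1, min 47) -> median=37
Step 3: insert 27 -> lo=[27, 27] (size 2, max 27) hi=[47] (size 1, min 47) -> median=27
Step 4: insert 18 -> lo=[18, 27] (size 2, max 27) hi=[27, 47] (size 2, min 27) -> median=27
Step 5: insert 47 -> lo=[18, 27, 27] (size 3, max 27) hi=[47, 47] (size 2, min 47) -> median=27
Step 6: insert 5 -> lo=[5, 18, 27] (size 3, max 27) hi=[27, 47, 47] (size 3, min 27) -> median=27
Step 7: insert 40 -> lo=[5, 18, 27, 27] (size 4, max 27) hi=[40, 47, 47] (size 3, min 40) -> median=27
Step 8: insert 17 -> lo=[5, 17, 18, 27] (size 4, max 27) hi=[27, 40, 47, 47] (size 4, min 27) -> median=27
Step 9: insert 39 -> lo=[5, 17, 18, 27, 27] (size 5, max 27) hi=[39, 40, 47, 47] (size 4, min 39) -> median=27

Answer: 27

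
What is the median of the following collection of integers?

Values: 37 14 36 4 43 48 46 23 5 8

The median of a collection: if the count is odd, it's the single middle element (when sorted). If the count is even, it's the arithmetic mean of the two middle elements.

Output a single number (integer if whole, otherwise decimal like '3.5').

Step 1: insert 37 -> lo=[37] (size 1, max 37) hi=[] (size 0) -> median=37
Step 2: insert 14 -> lo=[14] (size 1, max 14) hi=[37] (size 1, min 37) -> median=25.5
Step 3: insert 36 -> lo=[14, 36] (size 2, max 36) hi=[37] (size 1, min 37) -> median=36
Step 4: insert 4 -> lo=[4, 14] (size 2, max 14) hi=[36, 37] (size 2, min 36) -> median=25
Step 5: insert 43 -> lo=[4, 14, 36] (size 3, max 36) hi=[37, 43] (size 2, min 37) -> median=36
Step 6: insert 48 -> lo=[4, 14, 36] (size 3, max 36) hi=[37, 43, 48] (size 3, min 37) -> median=36.5
Step 7: insert 46 -> lo=[4, 14, 36, 37] (size 4, max 37) hi=[43, 46, 48] (size 3, min 43) -> median=37
Step 8: insert 23 -> lo=[4, 14, 23, 36] (size 4, max 36) hi=[37, 43, 46, 48] (size 4, min 37) -> median=36.5
Step 9: insert 5 -> lo=[4, 5, 14, 23, 36] (size 5, max 36) hi=[37, 43, 46, 48] (size 4, min 37) -> median=36
Step 10: insert 8 -> lo=[4, 5, 8, 14, 23] (size 5, max 23) hi=[36, 37, 43, 46, 48] (size 5, min 36) -> median=29.5

Answer: 29.5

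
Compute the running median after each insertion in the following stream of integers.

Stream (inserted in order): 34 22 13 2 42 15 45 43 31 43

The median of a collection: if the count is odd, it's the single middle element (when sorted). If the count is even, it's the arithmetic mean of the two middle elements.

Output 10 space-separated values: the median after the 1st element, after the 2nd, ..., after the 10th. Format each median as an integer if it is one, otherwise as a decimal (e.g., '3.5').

Answer: 34 28 22 17.5 22 18.5 22 28 31 32.5

Derivation:
Step 1: insert 34 -> lo=[34] (size 1, max 34) hi=[] (size 0) -> median=34
Step 2: insert 22 -> lo=[22] (size 1, max 22) hi=[34] (size 1, min 34) -> median=28
Step 3: insert 13 -> lo=[13, 22] (size 2, max 22) hi=[34] (size 1, min 34) -> median=22
Step 4: insert 2 -> lo=[2, 13] (size 2, max 13) hi=[22, 34] (size 2, min 22) -> median=17.5
Step 5: insert 42 -> lo=[2, 13, 22] (size 3, max 22) hi=[34, 42] (size 2, min 34) -> median=22
Step 6: insert 15 -> lo=[2, 13, 15] (size 3, max 15) hi=[22, 34, 42] (size 3, min 22) -> median=18.5
Step 7: insert 45 -> lo=[2, 13, 15, 22] (size 4, max 22) hi=[34, 42, 45] (size 3, min 34) -> median=22
Step 8: insert 43 -> lo=[2, 13, 15, 22] (size 4, max 22) hi=[34, 42, 43, 45] (size 4, min 34) -> median=28
Step 9: insert 31 -> lo=[2, 13, 15, 22, 31] (size 5, max 31) hi=[34, 42, 43, 45] (size 4, min 34) -> median=31
Step 10: insert 43 -> lo=[2, 13, 15, 22, 31] (size 5, max 31) hi=[34, 42, 43, 43, 45] (size 5, min 34) -> median=32.5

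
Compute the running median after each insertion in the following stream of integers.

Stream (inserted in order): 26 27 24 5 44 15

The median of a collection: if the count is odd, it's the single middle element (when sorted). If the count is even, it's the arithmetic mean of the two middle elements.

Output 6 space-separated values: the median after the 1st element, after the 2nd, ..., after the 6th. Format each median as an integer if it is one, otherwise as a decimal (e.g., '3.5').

Answer: 26 26.5 26 25 26 25

Derivation:
Step 1: insert 26 -> lo=[26] (size 1, max 26) hi=[] (size 0) -> median=26
Step 2: insert 27 -> lo=[26] (size 1, max 26) hi=[27] (size 1, min 27) -> median=26.5
Step 3: insert 24 -> lo=[24, 26] (size 2, max 26) hi=[27] (size 1, min 27) -> median=26
Step 4: insert 5 -> lo=[5, 24] (size 2, max 24) hi=[26, 27] (size 2, min 26) -> median=25
Step 5: insert 44 -> lo=[5, 24, 26] (size 3, max 26) hi=[27, 44] (size 2, min 27) -> median=26
Step 6: insert 15 -> lo=[5, 15, 24] (size 3, max 24) hi=[26, 27, 44] (size 3, min 26) -> median=25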